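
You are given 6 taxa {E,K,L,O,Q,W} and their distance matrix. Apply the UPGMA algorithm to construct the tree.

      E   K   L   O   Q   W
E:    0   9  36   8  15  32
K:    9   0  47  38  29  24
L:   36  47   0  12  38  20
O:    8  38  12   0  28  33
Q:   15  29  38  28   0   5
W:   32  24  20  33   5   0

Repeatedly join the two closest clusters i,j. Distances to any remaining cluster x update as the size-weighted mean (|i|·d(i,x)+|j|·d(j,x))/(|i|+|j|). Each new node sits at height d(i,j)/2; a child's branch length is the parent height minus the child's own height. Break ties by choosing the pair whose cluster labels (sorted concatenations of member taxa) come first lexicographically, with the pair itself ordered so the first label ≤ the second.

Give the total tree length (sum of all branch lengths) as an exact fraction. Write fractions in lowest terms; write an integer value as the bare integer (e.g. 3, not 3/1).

1. join Q+W (d=5) ⇒ QW; edges |Q|=5/2, |W|=5/2
  updated: d(E,QW)=47/2, d(K,QW)=53/2, d(L,QW)=29, d(O,QW)=61/2
2. join E+O (d=8) ⇒ EO; edges |E|=4, |O|=4
  updated: d(EO,K)=47/2, d(EO,L)=24, d(EO,QW)=27
3. join EO+K (d=47/2) ⇒ EKO; edges |EO|=31/4, |K|=47/4
  updated: d(EKO,L)=95/3, d(EKO,QW)=161/6
4. join EKO+QW (d=161/6) ⇒ EKOQW; edges |EKO|=5/3, |QW|=131/12
  updated: d(EKOQW,L)=153/5
5. join EKOQW+L (d=153/5) ⇒ EKLOQW; edges |EKOQW|=113/60, |L|=153/10
final tree: ((((E:4,O:4):31/4,K:47/4):5/3,(Q:5/2,W:5/2):131/12):113/60,L:153/10)
total length: 934/15

934/15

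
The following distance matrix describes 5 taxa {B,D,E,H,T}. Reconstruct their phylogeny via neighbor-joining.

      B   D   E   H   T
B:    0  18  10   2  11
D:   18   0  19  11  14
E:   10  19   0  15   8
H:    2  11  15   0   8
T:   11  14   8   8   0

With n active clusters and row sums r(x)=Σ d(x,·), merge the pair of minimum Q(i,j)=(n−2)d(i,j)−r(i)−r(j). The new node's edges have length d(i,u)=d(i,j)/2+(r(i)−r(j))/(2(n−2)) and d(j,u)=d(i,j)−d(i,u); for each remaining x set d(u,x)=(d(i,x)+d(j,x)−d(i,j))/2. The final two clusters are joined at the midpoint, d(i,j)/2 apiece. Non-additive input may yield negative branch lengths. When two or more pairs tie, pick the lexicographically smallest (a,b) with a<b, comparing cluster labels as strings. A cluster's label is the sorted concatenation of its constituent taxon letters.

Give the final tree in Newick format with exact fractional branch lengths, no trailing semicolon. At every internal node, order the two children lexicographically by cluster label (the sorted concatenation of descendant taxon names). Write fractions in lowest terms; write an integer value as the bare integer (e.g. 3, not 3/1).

step 1: merge (B,H) at d=2, Q=-71; branch lengths B→11/6, H→1/6; new cluster BH
  updated: d(BH,D)=27/2, d(BH,E)=23/2, d(BH,T)=17/2
step 2: merge (BH,D) at d=27/2, Q=-53; branch lengths BH→7/2, D→10; new cluster BDH
  updated: d(BDH,E)=17/2, d(BDH,T)=9/2
step 3: merge (BDH,E) at d=17/2, Q=-21; branch lengths BDH→5/2, E→6; new cluster BDEH
  updated: d(BDEH,T)=2
step 4: merge (BDEH,T) at d=2; branch lengths BDEH→1, T→1; new cluster BDEHT
final tree: ((((B:11/6,H:1/6):7/2,D:10):5/2,E:6):1,T:1)
total length: 26

((((B:11/6,H:1/6):7/2,D:10):5/2,E:6):1,T:1)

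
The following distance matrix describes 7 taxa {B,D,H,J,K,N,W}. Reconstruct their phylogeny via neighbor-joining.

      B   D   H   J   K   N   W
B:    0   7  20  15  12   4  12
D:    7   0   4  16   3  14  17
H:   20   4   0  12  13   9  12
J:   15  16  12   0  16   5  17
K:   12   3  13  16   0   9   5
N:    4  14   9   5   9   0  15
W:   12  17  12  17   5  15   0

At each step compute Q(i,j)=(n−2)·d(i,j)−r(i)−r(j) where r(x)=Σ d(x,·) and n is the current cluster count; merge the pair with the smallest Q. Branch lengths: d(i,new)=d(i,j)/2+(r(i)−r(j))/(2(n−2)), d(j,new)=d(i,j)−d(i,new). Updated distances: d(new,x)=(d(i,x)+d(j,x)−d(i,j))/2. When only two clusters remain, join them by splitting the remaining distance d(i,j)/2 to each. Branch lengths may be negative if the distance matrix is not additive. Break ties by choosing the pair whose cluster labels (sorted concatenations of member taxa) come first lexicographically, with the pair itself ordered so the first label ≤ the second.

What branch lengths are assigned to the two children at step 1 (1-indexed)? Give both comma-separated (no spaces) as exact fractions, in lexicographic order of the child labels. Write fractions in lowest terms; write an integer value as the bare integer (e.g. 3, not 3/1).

5,0

step 1: merge (J,N) at d=5, Q=-112; branch lengths J→5, N→0; new cluster JN
  updated: d(B,JN)=7, d(D,JN)=25/2, d(H,JN)=8, d(JN,K)=10, d(JN,W)=27/2
step 2: merge (D,H) at d=4, Q=-169/2; branch lengths D→5/16, H→59/16; new cluster DH
  updated: d(B,DH)=23/2, d(DH,JN)=33/4, d(DH,K)=6, d(DH,W)=25/2
step 3: merge (K,W) at d=5, Q=-61; branch lengths K→5/6, W→25/6; new cluster KW
  updated: d(B,KW)=19/2, d(DH,KW)=27/4, d(JN,KW)=37/4
step 4: merge (B,JN) at d=7, Q=-77/2; branch lengths B→35/8, JN→21/8; new cluster BJN
  updated: d(BJN,DH)=51/8, d(BJN,KW)=47/8
step 5: merge (BJN,DH) at d=51/8, Q=-19; branch lengths BJN→11/4, DH→29/8; new cluster BDHJN
  updated: d(BDHJN,KW)=25/8
step 6: merge (BDHJN,KW) at d=25/8; branch lengths BDHJN→25/16, KW→25/16; new cluster BDHJKNW
final tree: (((B:35/8,(J:5,N:0):21/8):11/4,(D:5/16,H:59/16):29/8):25/16,(K:5/6,W:25/6):25/16)
total length: 61/2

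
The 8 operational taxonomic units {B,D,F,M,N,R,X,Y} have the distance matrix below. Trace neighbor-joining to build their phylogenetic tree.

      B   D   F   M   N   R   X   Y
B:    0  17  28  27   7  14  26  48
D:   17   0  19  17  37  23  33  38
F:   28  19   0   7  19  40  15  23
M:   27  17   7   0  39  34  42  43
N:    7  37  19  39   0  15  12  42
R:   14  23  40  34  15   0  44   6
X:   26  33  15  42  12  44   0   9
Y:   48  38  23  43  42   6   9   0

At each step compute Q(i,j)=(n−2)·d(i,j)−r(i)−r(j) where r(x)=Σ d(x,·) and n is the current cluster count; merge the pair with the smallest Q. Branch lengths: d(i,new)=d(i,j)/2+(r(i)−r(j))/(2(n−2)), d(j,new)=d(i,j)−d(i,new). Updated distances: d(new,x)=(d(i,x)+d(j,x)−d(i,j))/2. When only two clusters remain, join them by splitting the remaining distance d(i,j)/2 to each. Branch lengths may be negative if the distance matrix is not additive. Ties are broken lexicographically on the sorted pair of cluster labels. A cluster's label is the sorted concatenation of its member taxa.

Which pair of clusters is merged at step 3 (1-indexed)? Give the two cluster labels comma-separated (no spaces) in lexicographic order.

D,FM

1. join R+Y (d=6, Q=-349) ⇒ RY; edges |R|=1/4, |Y|=23/4
  updated: d(B,RY)=28, d(D,RY)=55/2, d(F,RY)=57/2, d(M,RY)=71/2, d(N,RY)=51/2, d(RY,X)=47/2
2. join F+M (d=7, Q=-249) ⇒ FM; edges |F|=-8/5, |M|=43/5
  updated: d(B,FM)=24, d(D,FM)=29/2, d(FM,N)=51/2, d(FM,RY)=57/2, d(FM,X)=25
3. join D+FM (d=29/2, Q=-377/2) ⇒ DFM; edges |D|=139/16, |FM|=93/16
  updated: d(B,DFM)=53/4, d(DFM,N)=24, d(DFM,RY)=83/4, d(DFM,X)=87/4
4. join B+N (d=7, Q=-487/4) ⇒ BN; edges |B|=107/24, |N|=61/24
  updated: d(BN,DFM)=121/8, d(BN,RY)=93/4, d(BN,X)=31/2
5. join BN+X (d=31/2, Q=-669/8) ⇒ BNX; edges |BN|=193/32, |X|=303/32
  updated: d(BNX,DFM)=171/16, d(BNX,RY)=125/8
6. join BNX+DFM (d=171/16, Q=-753/16) ⇒ BDFMNX; edges |BNX|=89/32, |DFM|=253/32
  updated: d(BDFMNX,RY)=411/32
7. join BDFMNX+RY (d=411/32) ⇒ BDFMNRXY; edges |BDFMNX|=411/64, |RY|=411/64
final tree: ((((B:107/24,N:61/24):193/32,X:303/32):89/32,(D:139/16,(F:-8/5,M:43/5):93/16):253/32):411/64,(R:1/4,Y:23/4):411/64)
total length: 2353/32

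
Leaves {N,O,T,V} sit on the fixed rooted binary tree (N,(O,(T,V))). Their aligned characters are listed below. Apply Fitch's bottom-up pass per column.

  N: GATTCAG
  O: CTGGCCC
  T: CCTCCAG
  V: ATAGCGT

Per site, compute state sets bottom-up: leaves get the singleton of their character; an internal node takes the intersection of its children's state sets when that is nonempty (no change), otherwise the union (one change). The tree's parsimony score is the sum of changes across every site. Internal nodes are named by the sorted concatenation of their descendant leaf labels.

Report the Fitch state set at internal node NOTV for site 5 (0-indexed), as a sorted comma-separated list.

TV@0: {C} ∪ {A} = {A,C} (union, +1)
OTV@0: {C} ∩ {A,C} = {C} (intersection, +0)
NOTV@0: {G} ∪ {C} = {C,G} (union, +1)
TV@1: {C} ∪ {T} = {C,T} (union, +1)
OTV@1: {T} ∩ {C,T} = {T} (intersection, +0)
NOTV@1: {A} ∪ {T} = {A,T} (union, +1)
TV@2: {T} ∪ {A} = {A,T} (union, +1)
OTV@2: {G} ∪ {A,T} = {A,G,T} (union, +1)
NOTV@2: {T} ∩ {A,G,T} = {T} (intersection, +0)
TV@3: {C} ∪ {G} = {C,G} (union, +1)
OTV@3: {G} ∩ {C,G} = {G} (intersection, +0)
NOTV@3: {T} ∪ {G} = {G,T} (union, +1)
TV@4: {C} ∩ {C} = {C} (intersection, +0)
OTV@4: {C} ∩ {C} = {C} (intersection, +0)
NOTV@4: {C} ∩ {C} = {C} (intersection, +0)
TV@5: {A} ∪ {G} = {A,G} (union, +1)
OTV@5: {C} ∪ {A,G} = {A,C,G} (union, +1)
NOTV@5: {A} ∩ {A,C,G} = {A} (intersection, +0)
TV@6: {G} ∪ {T} = {G,T} (union, +1)
OTV@6: {C} ∪ {G,T} = {C,G,T} (union, +1)
NOTV@6: {G} ∩ {C,G,T} = {G} (intersection, +0)
per-site changes: [2, 2, 2, 2, 0, 2, 2]; total = 12

A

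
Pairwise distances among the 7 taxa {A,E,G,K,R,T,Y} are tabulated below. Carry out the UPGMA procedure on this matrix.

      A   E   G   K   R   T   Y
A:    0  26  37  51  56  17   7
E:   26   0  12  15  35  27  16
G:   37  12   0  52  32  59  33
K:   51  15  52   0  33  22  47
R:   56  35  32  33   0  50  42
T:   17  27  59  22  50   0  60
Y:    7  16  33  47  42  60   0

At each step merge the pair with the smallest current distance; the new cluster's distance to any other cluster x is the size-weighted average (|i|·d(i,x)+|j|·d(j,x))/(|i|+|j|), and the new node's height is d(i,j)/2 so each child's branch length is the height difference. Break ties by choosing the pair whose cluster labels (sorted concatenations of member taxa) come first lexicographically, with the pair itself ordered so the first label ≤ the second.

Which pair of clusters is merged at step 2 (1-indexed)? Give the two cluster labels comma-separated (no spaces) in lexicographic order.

E,G

iteration 1: select A,Y (d=7); attach at lengths (7/2, 7/2); label the merged cluster AY
  updated: d(AY,E)=21, d(AY,G)=35, d(AY,K)=49, d(AY,R)=49, d(AY,T)=77/2
iteration 2: select E,G (d=12); attach at lengths (6, 6); label the merged cluster EG
  updated: d(AY,EG)=28, d(EG,K)=67/2, d(EG,R)=67/2, d(EG,T)=43
iteration 3: select K,T (d=22); attach at lengths (11, 11); label the merged cluster KT
  updated: d(AY,KT)=175/4, d(EG,KT)=153/4, d(KT,R)=83/2
iteration 4: select AY,EG (d=28); attach at lengths (21/2, 8); label the merged cluster AEGY
  updated: d(AEGY,KT)=41, d(AEGY,R)=165/4
iteration 5: select AEGY,KT (d=41); attach at lengths (13/2, 19/2); label the merged cluster AEGKTY
  updated: d(AEGKTY,R)=124/3
iteration 6: select AEGKTY,R (d=124/3); attach at lengths (1/6, 62/3); label the merged cluster AEGKRTY
final tree: ((((A:7/2,Y:7/2):21/2,(E:6,G:6):8):13/2,(K:11,T:11):19/2):1/6,R:62/3)
total length: 289/3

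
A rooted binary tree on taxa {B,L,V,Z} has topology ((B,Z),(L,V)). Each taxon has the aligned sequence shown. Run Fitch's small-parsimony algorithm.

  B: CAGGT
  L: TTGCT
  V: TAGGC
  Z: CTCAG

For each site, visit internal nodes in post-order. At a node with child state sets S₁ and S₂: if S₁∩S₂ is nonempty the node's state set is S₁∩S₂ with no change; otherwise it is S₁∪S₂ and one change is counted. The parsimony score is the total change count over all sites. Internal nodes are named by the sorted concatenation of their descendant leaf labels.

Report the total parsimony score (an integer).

BZ@0: {C} ∩ {C} = {C} (intersection, +0)
LV@0: {T} ∩ {T} = {T} (intersection, +0)
BLVZ@0: {C} ∪ {T} = {C,T} (union, +1)
BZ@1: {A} ∪ {T} = {A,T} (union, +1)
LV@1: {T} ∪ {A} = {A,T} (union, +1)
BLVZ@1: {A,T} ∩ {A,T} = {A,T} (intersection, +0)
BZ@2: {G} ∪ {C} = {C,G} (union, +1)
LV@2: {G} ∩ {G} = {G} (intersection, +0)
BLVZ@2: {C,G} ∩ {G} = {G} (intersection, +0)
BZ@3: {G} ∪ {A} = {A,G} (union, +1)
LV@3: {C} ∪ {G} = {C,G} (union, +1)
BLVZ@3: {A,G} ∩ {C,G} = {G} (intersection, +0)
BZ@4: {T} ∪ {G} = {G,T} (union, +1)
LV@4: {T} ∪ {C} = {C,T} (union, +1)
BLVZ@4: {G,T} ∩ {C,T} = {T} (intersection, +0)
per-site changes: [1, 2, 1, 2, 2]; total = 8

8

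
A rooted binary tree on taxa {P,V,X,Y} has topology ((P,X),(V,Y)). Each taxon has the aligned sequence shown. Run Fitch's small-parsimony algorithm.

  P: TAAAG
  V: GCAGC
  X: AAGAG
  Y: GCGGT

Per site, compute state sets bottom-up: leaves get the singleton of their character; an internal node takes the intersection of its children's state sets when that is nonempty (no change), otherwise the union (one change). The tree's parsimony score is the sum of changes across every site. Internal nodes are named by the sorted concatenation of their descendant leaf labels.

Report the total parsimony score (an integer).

8

PX@0: {T} ∪ {A} = {A,T} (union, +1)
VY@0: {G} ∩ {G} = {G} (intersection, +0)
PVXY@0: {A,T} ∪ {G} = {A,G,T} (union, +1)
PX@1: {A} ∩ {A} = {A} (intersection, +0)
VY@1: {C} ∩ {C} = {C} (intersection, +0)
PVXY@1: {A} ∪ {C} = {A,C} (union, +1)
PX@2: {A} ∪ {G} = {A,G} (union, +1)
VY@2: {A} ∪ {G} = {A,G} (union, +1)
PVXY@2: {A,G} ∩ {A,G} = {A,G} (intersection, +0)
PX@3: {A} ∩ {A} = {A} (intersection, +0)
VY@3: {G} ∩ {G} = {G} (intersection, +0)
PVXY@3: {A} ∪ {G} = {A,G} (union, +1)
PX@4: {G} ∩ {G} = {G} (intersection, +0)
VY@4: {C} ∪ {T} = {C,T} (union, +1)
PVXY@4: {G} ∪ {C,T} = {C,G,T} (union, +1)
per-site changes: [2, 1, 2, 1, 2]; total = 8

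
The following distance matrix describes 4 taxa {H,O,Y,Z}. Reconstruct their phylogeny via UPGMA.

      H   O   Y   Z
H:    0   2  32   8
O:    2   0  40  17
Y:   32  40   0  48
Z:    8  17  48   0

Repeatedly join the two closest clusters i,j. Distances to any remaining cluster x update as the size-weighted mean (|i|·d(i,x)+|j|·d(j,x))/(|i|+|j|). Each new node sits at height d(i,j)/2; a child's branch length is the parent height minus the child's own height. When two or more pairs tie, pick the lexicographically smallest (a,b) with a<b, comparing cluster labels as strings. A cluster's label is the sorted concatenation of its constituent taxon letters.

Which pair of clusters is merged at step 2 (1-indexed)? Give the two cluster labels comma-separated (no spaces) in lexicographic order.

HO,Z

step 1: merge (H,O) at d=2; branch lengths H→1, O→1; new cluster HO
  updated: d(HO,Y)=36, d(HO,Z)=25/2
step 2: merge (HO,Z) at d=25/2; branch lengths HO→21/4, Z→25/4; new cluster HOZ
  updated: d(HOZ,Y)=40
step 3: merge (HOZ,Y) at d=40; branch lengths HOZ→55/4, Y→20; new cluster HOYZ
final tree: (((H:1,O:1):21/4,Z:25/4):55/4,Y:20)
total length: 189/4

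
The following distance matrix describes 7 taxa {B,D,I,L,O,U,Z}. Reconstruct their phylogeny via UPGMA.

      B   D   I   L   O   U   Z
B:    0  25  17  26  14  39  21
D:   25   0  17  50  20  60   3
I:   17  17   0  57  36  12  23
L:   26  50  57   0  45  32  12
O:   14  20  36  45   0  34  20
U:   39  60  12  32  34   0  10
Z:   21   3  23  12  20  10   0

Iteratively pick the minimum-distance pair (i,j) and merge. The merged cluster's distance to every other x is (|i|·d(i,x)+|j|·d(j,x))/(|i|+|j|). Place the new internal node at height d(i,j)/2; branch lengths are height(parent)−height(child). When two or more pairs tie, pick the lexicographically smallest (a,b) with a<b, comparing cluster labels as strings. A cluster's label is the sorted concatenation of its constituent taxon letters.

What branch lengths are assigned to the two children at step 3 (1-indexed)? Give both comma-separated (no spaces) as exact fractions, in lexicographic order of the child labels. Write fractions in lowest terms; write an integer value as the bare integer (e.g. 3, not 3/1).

7,7

1. join D+Z (d=3) ⇒ DZ; edges |D|=3/2, |Z|=3/2
  updated: d(B,DZ)=23, d(DZ,I)=20, d(DZ,L)=31, d(DZ,O)=20, d(DZ,U)=35
2. join I+U (d=12) ⇒ IU; edges |I|=6, |U|=6
  updated: d(B,IU)=28, d(DZ,IU)=55/2, d(IU,L)=89/2, d(IU,O)=35
3. join B+O (d=14) ⇒ BO; edges |B|=7, |O|=7
  updated: d(BO,DZ)=43/2, d(BO,IU)=63/2, d(BO,L)=71/2
4. join BO+DZ (d=43/2) ⇒ BDOZ; edges |BO|=15/4, |DZ|=37/4
  updated: d(BDOZ,IU)=59/2, d(BDOZ,L)=133/4
5. join BDOZ+IU (d=59/2) ⇒ BDIOUZ; edges |BDOZ|=4, |IU|=35/4
  updated: d(BDIOUZ,L)=37
6. join BDIOUZ+L (d=37) ⇒ BDILOUZ; edges |BDIOUZ|=15/4, |L|=37/2
final tree: ((((B:7,O:7):15/4,(D:3/2,Z:3/2):37/4):4,(I:6,U:6):35/4):15/4,L:37/2)
total length: 77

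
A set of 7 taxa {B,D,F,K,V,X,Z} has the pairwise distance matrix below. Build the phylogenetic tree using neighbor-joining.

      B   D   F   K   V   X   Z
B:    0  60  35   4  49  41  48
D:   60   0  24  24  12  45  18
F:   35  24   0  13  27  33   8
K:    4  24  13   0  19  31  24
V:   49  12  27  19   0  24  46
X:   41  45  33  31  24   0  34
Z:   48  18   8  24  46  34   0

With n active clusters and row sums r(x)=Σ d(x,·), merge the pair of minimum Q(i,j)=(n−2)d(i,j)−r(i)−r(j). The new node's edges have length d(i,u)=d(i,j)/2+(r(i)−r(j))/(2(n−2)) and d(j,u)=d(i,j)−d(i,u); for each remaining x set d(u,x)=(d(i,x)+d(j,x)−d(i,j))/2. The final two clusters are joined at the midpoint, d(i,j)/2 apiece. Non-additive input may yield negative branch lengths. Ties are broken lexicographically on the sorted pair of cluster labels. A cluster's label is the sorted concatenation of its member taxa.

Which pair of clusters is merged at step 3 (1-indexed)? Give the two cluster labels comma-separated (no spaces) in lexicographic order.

1. join B+K (d=4, Q=-332) ⇒ BK; edges |B|=71/5, |K|=-51/5
  updated: d(BK,D)=40, d(BK,F)=22, d(BK,V)=32, d(BK,X)=34, d(BK,Z)=34
2. join D+V (d=12, Q=-232) ⇒ DV; edges |D|=23/4, |V|=25/4
  updated: d(BK,DV)=30, d(DV,F)=39/2, d(DV,X)=57/2, d(DV,Z)=26
3. join F+Z (d=8, Q=-321/2) ⇒ FZ; edges |F|=3/4, |Z|=29/4
  updated: d(BK,FZ)=24, d(DV,FZ)=75/4, d(FZ,X)=59/2
4. join BK+FZ (d=24, Q=-449/4) ⇒ BFKZ; edges |BK|=255/16, |FZ|=129/16
  updated: d(BFKZ,DV)=99/8, d(BFKZ,X)=79/4
5. join BFKZ+DV (d=99/8, Q=-485/8) ⇒ BDFKVZ; edges |BFKZ|=29/16, |DV|=169/16
  updated: d(BDFKVZ,X)=287/16
6. join BDFKVZ+X (d=287/16) ⇒ BDFKVXZ; edges |BDFKVZ|=287/32, |X|=287/32
final tree: ((((B:71/5,K:-51/5):255/16,(F:3/4,Z:29/4):129/16):29/16,(D:23/4,V:25/4):169/16):287/32,X:287/32)
total length: 1253/16

F,Z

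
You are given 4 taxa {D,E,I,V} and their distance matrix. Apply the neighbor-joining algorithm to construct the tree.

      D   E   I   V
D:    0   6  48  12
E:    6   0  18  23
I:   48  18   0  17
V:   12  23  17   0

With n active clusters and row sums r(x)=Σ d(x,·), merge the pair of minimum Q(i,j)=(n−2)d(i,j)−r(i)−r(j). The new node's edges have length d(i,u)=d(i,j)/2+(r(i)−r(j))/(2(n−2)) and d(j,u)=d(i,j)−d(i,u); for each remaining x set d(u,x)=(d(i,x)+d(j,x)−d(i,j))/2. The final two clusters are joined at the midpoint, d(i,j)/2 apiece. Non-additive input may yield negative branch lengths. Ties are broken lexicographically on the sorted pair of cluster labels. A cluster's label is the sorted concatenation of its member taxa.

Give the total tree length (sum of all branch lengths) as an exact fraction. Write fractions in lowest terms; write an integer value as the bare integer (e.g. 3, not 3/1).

1. join D+E (d=6, Q=-101) ⇒ DE; edges |D|=31/4, |E|=-7/4
  updated: d(DE,I)=30, d(DE,V)=29/2
2. join DE+I (d=30, Q=-123/2) ⇒ DEI; edges |DE|=55/4, |I|=65/4
  updated: d(DEI,V)=3/4
3. join DEI+V (d=3/4) ⇒ DEIV; edges |DEI|=3/8, |V|=3/8
final tree: (((D:31/4,E:-7/4):55/4,I:65/4):3/8,V:3/8)
total length: 147/4

147/4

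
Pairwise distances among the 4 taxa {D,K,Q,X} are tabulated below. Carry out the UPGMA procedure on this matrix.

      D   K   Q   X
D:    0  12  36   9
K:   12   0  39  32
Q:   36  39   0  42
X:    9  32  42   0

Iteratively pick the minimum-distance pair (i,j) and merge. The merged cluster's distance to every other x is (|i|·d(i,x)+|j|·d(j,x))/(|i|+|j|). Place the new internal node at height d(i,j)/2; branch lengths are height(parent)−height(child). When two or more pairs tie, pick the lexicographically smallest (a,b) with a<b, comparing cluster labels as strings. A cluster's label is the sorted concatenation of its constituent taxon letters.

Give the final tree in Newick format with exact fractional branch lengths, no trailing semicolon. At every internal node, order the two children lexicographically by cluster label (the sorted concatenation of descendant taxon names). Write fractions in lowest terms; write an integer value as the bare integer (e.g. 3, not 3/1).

step 1: merge (D,X) at d=9; branch lengths D→9/2, X→9/2; new cluster DX
  updated: d(DX,K)=22, d(DX,Q)=39
step 2: merge (DX,K) at d=22; branch lengths DX→13/2, K→11; new cluster DKX
  updated: d(DKX,Q)=39
step 3: merge (DKX,Q) at d=39; branch lengths DKX→17/2, Q→39/2; new cluster DKQX
final tree: (((D:9/2,X:9/2):13/2,K:11):17/2,Q:39/2)
total length: 109/2

(((D:9/2,X:9/2):13/2,K:11):17/2,Q:39/2)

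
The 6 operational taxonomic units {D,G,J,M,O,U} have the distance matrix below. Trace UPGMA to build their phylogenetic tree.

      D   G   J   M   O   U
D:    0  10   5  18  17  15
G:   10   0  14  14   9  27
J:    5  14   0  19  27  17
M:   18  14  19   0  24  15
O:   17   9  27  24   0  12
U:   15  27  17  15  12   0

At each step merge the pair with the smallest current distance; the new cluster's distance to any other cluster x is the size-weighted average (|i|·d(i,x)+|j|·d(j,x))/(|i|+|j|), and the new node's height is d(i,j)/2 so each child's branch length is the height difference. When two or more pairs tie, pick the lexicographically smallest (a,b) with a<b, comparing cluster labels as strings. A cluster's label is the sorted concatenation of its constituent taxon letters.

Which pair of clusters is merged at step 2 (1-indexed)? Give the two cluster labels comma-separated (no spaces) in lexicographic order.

iteration 1: select D,J (d=5); attach at lengths (5/2, 5/2); label the merged cluster DJ
  updated: d(DJ,G)=12, d(DJ,M)=37/2, d(DJ,O)=22, d(DJ,U)=16
iteration 2: select G,O (d=9); attach at lengths (9/2, 9/2); label the merged cluster GO
  updated: d(DJ,GO)=17, d(GO,M)=19, d(GO,U)=39/2
iteration 3: select M,U (d=15); attach at lengths (15/2, 15/2); label the merged cluster MU
  updated: d(DJ,MU)=69/4, d(GO,MU)=77/4
iteration 4: select DJ,GO (d=17); attach at lengths (6, 4); label the merged cluster DGJO
  updated: d(DGJO,MU)=73/4
iteration 5: select DGJO,MU (d=73/4); attach at lengths (5/8, 13/8); label the merged cluster DGJMOU
final tree: (((D:5/2,J:5/2):6,(G:9/2,O:9/2):4):5/8,(M:15/2,U:15/2):13/8)
total length: 165/4

G,O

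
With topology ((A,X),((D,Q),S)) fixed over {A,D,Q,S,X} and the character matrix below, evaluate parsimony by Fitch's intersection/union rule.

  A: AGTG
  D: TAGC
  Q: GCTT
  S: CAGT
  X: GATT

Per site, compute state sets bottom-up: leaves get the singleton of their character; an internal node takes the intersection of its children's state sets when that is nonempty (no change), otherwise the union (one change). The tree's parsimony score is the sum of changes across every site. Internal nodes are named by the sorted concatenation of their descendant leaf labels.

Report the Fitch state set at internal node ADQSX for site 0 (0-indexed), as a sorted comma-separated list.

G

[col 0] AX: children A:{A}, X:{G} ∪→ {A,G}; cost 1
[col 0] DQ: children D:{T}, Q:{G} ∪→ {G,T}; cost 1
[col 0] DQS: children DQ:{G,T}, S:{C} ∪→ {C,G,T}; cost 1
[col 0] ADQSX: children AX:{A,G}, DQS:{C,G,T} ∩→ {G}; cost 0
[col 1] AX: children A:{G}, X:{A} ∪→ {A,G}; cost 1
[col 1] DQ: children D:{A}, Q:{C} ∪→ {A,C}; cost 1
[col 1] DQS: children DQ:{A,C}, S:{A} ∩→ {A}; cost 0
[col 1] ADQSX: children AX:{A,G}, DQS:{A} ∩→ {A}; cost 0
[col 2] AX: children A:{T}, X:{T} ∩→ {T}; cost 0
[col 2] DQ: children D:{G}, Q:{T} ∪→ {G,T}; cost 1
[col 2] DQS: children DQ:{G,T}, S:{G} ∩→ {G}; cost 0
[col 2] ADQSX: children AX:{T}, DQS:{G} ∪→ {G,T}; cost 1
[col 3] AX: children A:{G}, X:{T} ∪→ {G,T}; cost 1
[col 3] DQ: children D:{C}, Q:{T} ∪→ {C,T}; cost 1
[col 3] DQS: children DQ:{C,T}, S:{T} ∩→ {T}; cost 0
[col 3] ADQSX: children AX:{G,T}, DQS:{T} ∩→ {T}; cost 0
per-site changes: [3, 2, 2, 2]; total = 9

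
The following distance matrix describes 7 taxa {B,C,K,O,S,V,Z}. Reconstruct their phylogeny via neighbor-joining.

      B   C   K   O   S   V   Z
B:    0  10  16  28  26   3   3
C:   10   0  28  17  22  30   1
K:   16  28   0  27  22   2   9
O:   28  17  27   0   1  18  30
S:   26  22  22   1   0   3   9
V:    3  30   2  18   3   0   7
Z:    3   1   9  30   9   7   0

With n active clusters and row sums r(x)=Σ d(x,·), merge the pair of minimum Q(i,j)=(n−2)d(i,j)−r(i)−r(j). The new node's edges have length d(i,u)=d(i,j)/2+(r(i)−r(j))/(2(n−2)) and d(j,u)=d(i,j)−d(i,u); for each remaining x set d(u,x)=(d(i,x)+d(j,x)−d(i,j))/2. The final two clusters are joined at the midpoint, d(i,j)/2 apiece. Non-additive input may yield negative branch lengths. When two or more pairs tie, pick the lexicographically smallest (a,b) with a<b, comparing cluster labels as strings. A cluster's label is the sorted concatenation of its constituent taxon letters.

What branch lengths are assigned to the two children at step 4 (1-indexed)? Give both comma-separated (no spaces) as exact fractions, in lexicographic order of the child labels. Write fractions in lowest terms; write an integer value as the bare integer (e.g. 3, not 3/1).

53/8,103/8

1. join O+S (d=1, Q=-199) ⇒ OS; edges |O|=43/10, |S|=-33/10
  updated: d(B,OS)=53/2, d(C,OS)=19, d(K,OS)=24, d(OS,V)=10, d(OS,Z)=19
2. join C+Z (d=1, Q=-123) ⇒ CZ; edges |C|=53/8, |Z|=-45/8
  updated: d(B,CZ)=6, d(CZ,K)=18, d(CZ,OS)=37/2, d(CZ,V)=18
3. join B+CZ (d=6, Q=-94) ⇒ BCZ; edges |B|=3/2, |CZ|=9/2
  updated: d(BCZ,K)=14, d(BCZ,OS)=39/2, d(BCZ,V)=15/2
4. join BCZ+OS (d=39/2, Q=-111/2) ⇒ BCOSZ; edges |BCZ|=53/8, |OS|=103/8
  updated: d(BCOSZ,K)=37/4, d(BCOSZ,V)=-1
5. join BCOSZ+K (d=37/4, Q=-41/4) ⇒ BCKOSZ; edges |BCOSZ|=25/8, |K|=49/8
  updated: d(BCKOSZ,V)=-33/8
6. join BCKOSZ+V (d=-33/8) ⇒ BCKOSVZ; edges |BCKOSZ|=-33/16, |V|=-33/16
final tree: ((((B:3/2,(C:53/8,Z:-45/8):9/2):53/8,(O:43/10,S:-33/10):103/8):25/8,K:49/8):-33/16,V:-33/16)
total length: 261/8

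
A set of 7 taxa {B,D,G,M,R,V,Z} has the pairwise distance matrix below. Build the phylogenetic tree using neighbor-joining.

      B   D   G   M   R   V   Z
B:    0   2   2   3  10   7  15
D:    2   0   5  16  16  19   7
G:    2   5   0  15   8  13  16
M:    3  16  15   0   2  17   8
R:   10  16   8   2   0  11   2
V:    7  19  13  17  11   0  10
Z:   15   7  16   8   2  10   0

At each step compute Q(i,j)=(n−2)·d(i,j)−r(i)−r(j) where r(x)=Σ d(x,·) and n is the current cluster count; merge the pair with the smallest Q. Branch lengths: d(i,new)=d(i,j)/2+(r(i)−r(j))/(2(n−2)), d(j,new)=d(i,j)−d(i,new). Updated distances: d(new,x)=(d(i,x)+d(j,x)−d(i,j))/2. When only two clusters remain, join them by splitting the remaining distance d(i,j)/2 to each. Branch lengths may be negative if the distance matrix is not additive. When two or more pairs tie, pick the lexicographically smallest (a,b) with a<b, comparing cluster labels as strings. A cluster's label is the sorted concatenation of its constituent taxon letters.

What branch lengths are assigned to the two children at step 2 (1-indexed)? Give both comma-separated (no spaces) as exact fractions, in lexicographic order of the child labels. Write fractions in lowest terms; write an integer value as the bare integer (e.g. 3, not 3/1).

step 1: merge (M,R) at d=2, Q=-100; branch lengths M→11/5, R→-1/5; new cluster MR
  updated: d(B,MR)=11/2, d(D,MR)=15, d(G,MR)=21/2, d(MR,V)=13, d(MR,Z)=4
step 2: merge (MR,Z) at d=4, Q=-84; branch lengths MR→3/2, Z→5/2; new cluster MRZ
  updated: d(B,MRZ)=33/4, d(D,MRZ)=9, d(G,MRZ)=45/4, d(MRZ,V)=19/2
step 3: merge (MRZ,V) at d=19/2, Q=-58; branch lengths MRZ→3, V→13/2; new cluster MRVZ
  updated: d(B,MRVZ)=23/8, d(D,MRVZ)=37/4, d(G,MRVZ)=59/8
step 4: merge (B,MRVZ) at d=23/8, Q=-165/8; branch lengths B→-55/32, MRVZ→147/32; new cluster BMRVZ
  updated: d(BMRVZ,D)=67/16, d(BMRVZ,G)=13/4
step 5: merge (BMRVZ,D) at d=67/16, Q=-199/16; branch lengths BMRVZ→39/32, D→95/32; new cluster BDMRVZ
  updated: d(BDMRVZ,G)=65/32
step 6: merge (BDMRVZ,G) at d=65/32; branch lengths BDMRVZ→65/64, G→65/64; new cluster BDGMRVZ
final tree: (((B:-55/32,(((M:11/5,R:-1/5):3/2,Z:5/2):3,V:13/2):147/32):39/32,D:95/32):65/64,G:65/64)
total length: 787/32

3/2,5/2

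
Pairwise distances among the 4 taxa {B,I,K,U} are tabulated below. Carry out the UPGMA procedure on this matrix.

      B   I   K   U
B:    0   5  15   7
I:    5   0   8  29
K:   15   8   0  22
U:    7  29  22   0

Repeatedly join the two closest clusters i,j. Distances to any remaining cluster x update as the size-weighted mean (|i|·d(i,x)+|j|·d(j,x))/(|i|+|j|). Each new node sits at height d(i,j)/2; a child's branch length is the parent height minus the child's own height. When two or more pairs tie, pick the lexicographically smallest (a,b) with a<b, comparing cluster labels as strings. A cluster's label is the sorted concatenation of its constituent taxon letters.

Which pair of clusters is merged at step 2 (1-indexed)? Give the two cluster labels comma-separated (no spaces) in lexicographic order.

BI,K

iteration 1: select B,I (d=5); attach at lengths (5/2, 5/2); label the merged cluster BI
  updated: d(BI,K)=23/2, d(BI,U)=18
iteration 2: select BI,K (d=23/2); attach at lengths (13/4, 23/4); label the merged cluster BIK
  updated: d(BIK,U)=58/3
iteration 3: select BIK,U (d=58/3); attach at lengths (47/12, 29/3); label the merged cluster BIKU
final tree: (((B:5/2,I:5/2):13/4,K:23/4):47/12,U:29/3)
total length: 331/12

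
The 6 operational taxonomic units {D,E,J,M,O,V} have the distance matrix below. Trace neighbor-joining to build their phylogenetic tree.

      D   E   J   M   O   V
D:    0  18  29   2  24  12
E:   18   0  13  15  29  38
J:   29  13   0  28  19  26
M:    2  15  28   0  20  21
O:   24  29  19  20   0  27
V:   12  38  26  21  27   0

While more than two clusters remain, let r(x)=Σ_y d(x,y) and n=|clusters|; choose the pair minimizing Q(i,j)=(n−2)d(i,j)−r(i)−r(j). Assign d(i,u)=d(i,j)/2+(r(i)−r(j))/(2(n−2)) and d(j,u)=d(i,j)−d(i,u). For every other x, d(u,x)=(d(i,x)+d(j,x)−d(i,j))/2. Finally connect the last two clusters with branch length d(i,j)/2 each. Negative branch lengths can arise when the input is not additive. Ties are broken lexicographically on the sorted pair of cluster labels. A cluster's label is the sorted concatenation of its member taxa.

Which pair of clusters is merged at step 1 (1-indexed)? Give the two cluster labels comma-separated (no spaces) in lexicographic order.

E,J

step 1: merge (E,J) at d=13, Q=-176; branch lengths E→25/4, J→27/4; new cluster EJ
  updated: d(D,EJ)=17, d(EJ,M)=15, d(EJ,O)=35/2, d(EJ,V)=51/2
step 2: merge (EJ,O) at d=35/2, Q=-111; branch lengths EJ→13/2, O→11; new cluster EJO
  updated: d(D,EJO)=47/4, d(EJO,M)=35/4, d(EJO,V)=35/2
step 3: merge (D,M) at d=2, Q=-107/2; branch lengths D→-1/2, M→5/2; new cluster DM
  updated: d(DM,EJO)=37/4, d(DM,V)=31/2
step 4: merge (DM,EJO) at d=37/4, Q=-169/4; branch lengths DM→29/8, EJO→45/8; new cluster DEJMO
  updated: d(DEJMO,V)=95/8
step 5: merge (DEJMO,V) at d=95/8; branch lengths DEJMO→95/16, V→95/16; new cluster DEJMOV
final tree: (((D:-1/2,M:5/2):29/8,((E:25/4,J:27/4):13/2,O:11):45/8):95/16,V:95/16)
total length: 429/8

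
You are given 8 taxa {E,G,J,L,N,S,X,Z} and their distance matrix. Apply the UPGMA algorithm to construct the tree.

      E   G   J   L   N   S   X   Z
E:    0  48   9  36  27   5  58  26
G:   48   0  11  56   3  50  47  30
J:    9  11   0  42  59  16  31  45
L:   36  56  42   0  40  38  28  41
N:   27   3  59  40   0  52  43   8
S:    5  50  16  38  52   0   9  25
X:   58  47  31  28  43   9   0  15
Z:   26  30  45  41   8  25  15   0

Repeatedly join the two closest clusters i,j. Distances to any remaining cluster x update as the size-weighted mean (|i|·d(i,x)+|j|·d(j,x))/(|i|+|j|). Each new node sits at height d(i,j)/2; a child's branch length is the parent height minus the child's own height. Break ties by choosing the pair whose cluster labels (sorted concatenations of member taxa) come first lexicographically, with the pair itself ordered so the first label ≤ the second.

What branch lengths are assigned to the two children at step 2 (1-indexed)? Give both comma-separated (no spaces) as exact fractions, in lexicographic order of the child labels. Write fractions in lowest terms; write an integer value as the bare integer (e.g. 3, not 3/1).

iteration 1: select G,N (d=3); attach at lengths (3/2, 3/2); label the merged cluster GN
  updated: d(E,GN)=75/2, d(GN,J)=35, d(GN,L)=48, d(GN,S)=51, d(GN,X)=45, d(GN,Z)=19
iteration 2: select E,S (d=5); attach at lengths (5/2, 5/2); label the merged cluster ES
  updated: d(ES,GN)=177/4, d(ES,J)=25/2, d(ES,L)=37, d(ES,X)=67/2, d(ES,Z)=51/2
iteration 3: select ES,J (d=25/2); attach at lengths (15/4, 25/4); label the merged cluster EJS
  updated: d(EJS,GN)=247/6, d(EJS,L)=116/3, d(EJS,X)=98/3, d(EJS,Z)=32
iteration 4: select X,Z (d=15); attach at lengths (15/2, 15/2); label the merged cluster XZ
  updated: d(EJS,XZ)=97/3, d(GN,XZ)=32, d(L,XZ)=69/2
iteration 5: select GN,XZ (d=32); attach at lengths (29/2, 17/2); label the merged cluster GNXZ
  updated: d(EJS,GNXZ)=147/4, d(GNXZ,L)=165/4
iteration 6: select EJS,GNXZ (d=147/4); attach at lengths (97/8, 19/8); label the merged cluster EGJNSXZ
  updated: d(EGJNSXZ,L)=281/7
iteration 7: select EGJNSXZ,L (d=281/7); attach at lengths (95/56, 281/14); label the merged cluster EGJLNSXZ
final tree: ((((E:5/2,S:5/2):15/4,J:25/4):97/8,((G:3/2,N:3/2):29/2,(X:15/2,Z:15/2):17/2):19/8):95/56,L:281/14)
total length: 5167/56

5/2,5/2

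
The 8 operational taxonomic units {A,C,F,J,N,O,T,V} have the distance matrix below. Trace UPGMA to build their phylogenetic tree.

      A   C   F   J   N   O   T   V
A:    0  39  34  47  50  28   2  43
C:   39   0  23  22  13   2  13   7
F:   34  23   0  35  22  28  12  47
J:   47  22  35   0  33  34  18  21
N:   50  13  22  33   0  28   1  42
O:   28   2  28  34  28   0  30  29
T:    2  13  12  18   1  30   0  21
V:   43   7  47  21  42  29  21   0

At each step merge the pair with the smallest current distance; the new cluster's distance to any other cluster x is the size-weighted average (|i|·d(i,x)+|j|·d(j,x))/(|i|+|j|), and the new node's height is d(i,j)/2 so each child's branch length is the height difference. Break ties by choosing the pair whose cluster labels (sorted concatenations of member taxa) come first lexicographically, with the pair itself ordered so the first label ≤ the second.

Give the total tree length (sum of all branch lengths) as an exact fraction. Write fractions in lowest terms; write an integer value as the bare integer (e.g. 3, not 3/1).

4499/56

step 1: merge (N,T) at d=1; branch lengths N→1/2, T→1/2; new cluster NT
  updated: d(A,NT)=26, d(C,NT)=13, d(F,NT)=17, d(J,NT)=51/2, d(NT,O)=29, d(NT,V)=63/2
step 2: merge (C,O) at d=2; branch lengths C→1, O→1; new cluster CO
  updated: d(A,CO)=67/2, d(CO,F)=51/2, d(CO,J)=28, d(CO,NT)=21, d(CO,V)=18
step 3: merge (F,NT) at d=17; branch lengths F→17/2, NT→8; new cluster FNT
  updated: d(A,FNT)=86/3, d(CO,FNT)=45/2, d(FNT,J)=86/3, d(FNT,V)=110/3
step 4: merge (CO,V) at d=18; branch lengths CO→8, V→9; new cluster COV
  updated: d(A,COV)=110/3, d(COV,FNT)=245/9, d(COV,J)=77/3
step 5: merge (COV,J) at d=77/3; branch lengths COV→23/6, J→77/6; new cluster CJOV
  updated: d(A,CJOV)=157/4, d(CJOV,FNT)=331/12
step 6: merge (CJOV,FNT) at d=331/12; branch lengths CJOV→23/24, FNT→127/24; new cluster CFJNOTV
  updated: d(A,CFJNOTV)=243/7
step 7: merge (A,CFJNOTV) at d=243/7; branch lengths A→243/14, CFJNOTV→599/168; new cluster ACFJNOTV
final tree: (A:243/14,((((C:1,O:1):8,V:9):23/6,J:77/6):23/24,(F:17/2,(N:1/2,T:1/2):8):127/24):599/168)
total length: 4499/56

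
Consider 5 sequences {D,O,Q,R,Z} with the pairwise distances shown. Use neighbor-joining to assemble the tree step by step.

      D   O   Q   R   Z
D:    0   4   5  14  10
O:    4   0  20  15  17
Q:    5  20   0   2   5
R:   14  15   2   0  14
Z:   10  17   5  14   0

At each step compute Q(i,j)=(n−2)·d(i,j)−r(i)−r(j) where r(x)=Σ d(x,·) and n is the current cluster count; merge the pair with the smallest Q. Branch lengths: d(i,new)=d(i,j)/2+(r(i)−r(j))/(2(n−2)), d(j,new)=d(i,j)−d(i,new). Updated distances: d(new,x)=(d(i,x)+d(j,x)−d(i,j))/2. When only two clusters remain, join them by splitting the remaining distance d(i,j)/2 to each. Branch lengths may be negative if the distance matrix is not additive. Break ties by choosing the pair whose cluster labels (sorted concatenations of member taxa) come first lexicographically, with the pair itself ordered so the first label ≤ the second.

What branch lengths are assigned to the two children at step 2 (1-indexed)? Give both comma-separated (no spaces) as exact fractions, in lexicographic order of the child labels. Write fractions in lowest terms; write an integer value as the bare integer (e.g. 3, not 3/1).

iteration 1: select D,O (d=4, Q=-77); attach at lengths (-11/6, 35/6); label the merged cluster DO
  updated: d(DO,Q)=21/2, d(DO,R)=25/2, d(DO,Z)=23/2
iteration 2: select DO,Z (d=23/2, Q=-42); attach at lengths (27/4, 19/4); label the merged cluster DOZ
  updated: d(DOZ,Q)=2, d(DOZ,R)=15/2
iteration 3: select DOZ,Q (d=2, Q=-23/2); attach at lengths (15/4, -7/4); label the merged cluster DOQZ
  updated: d(DOQZ,R)=15/4
iteration 4: select DOQZ,R (d=15/4); attach at lengths (15/8, 15/8); label the merged cluster DOQRZ
final tree: ((((D:-11/6,O:35/6):27/4,Z:19/4):15/4,Q:-7/4):15/8,R:15/8)
total length: 85/4

27/4,19/4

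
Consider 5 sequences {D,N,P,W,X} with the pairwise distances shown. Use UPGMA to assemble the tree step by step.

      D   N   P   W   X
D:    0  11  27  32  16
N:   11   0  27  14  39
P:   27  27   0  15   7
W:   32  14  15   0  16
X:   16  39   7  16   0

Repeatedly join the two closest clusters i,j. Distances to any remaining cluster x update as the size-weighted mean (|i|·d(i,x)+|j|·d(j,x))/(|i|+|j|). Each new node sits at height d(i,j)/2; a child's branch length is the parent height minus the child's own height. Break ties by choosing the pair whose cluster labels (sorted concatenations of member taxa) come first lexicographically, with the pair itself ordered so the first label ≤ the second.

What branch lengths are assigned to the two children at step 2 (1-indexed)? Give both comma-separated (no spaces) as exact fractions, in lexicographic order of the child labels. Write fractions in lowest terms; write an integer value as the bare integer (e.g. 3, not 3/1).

11/2,11/2

1. join P+X (d=7) ⇒ PX; edges |P|=7/2, |X|=7/2
  updated: d(D,PX)=43/2, d(N,PX)=33, d(PX,W)=31/2
2. join D+N (d=11) ⇒ DN; edges |D|=11/2, |N|=11/2
  updated: d(DN,PX)=109/4, d(DN,W)=23
3. join PX+W (d=31/2) ⇒ PWX; edges |PX|=17/4, |W|=31/4
  updated: d(DN,PWX)=155/6
4. join DN+PWX (d=155/6) ⇒ DNPWX; edges |DN|=89/12, |PWX|=31/6
final tree: ((D:11/2,N:11/2):89/12,((P:7/2,X:7/2):17/4,W:31/4):31/6)
total length: 511/12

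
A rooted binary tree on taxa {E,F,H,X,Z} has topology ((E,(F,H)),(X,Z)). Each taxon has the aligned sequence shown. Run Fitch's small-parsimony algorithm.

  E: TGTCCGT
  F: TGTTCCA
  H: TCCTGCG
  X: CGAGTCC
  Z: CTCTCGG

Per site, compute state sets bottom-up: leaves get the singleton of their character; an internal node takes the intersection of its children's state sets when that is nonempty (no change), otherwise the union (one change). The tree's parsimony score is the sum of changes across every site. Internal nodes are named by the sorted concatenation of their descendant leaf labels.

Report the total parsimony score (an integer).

15

FH@0: {T} ∩ {T} = {T} (intersection, +0)
EFH@0: {T} ∩ {T} = {T} (intersection, +0)
XZ@0: {C} ∩ {C} = {C} (intersection, +0)
EFHXZ@0: {T} ∪ {C} = {C,T} (union, +1)
FH@1: {G} ∪ {C} = {C,G} (union, +1)
EFH@1: {G} ∩ {C,G} = {G} (intersection, +0)
XZ@1: {G} ∪ {T} = {G,T} (union, +1)
EFHXZ@1: {G} ∩ {G,T} = {G} (intersection, +0)
FH@2: {T} ∪ {C} = {C,T} (union, +1)
EFH@2: {T} ∩ {C,T} = {T} (intersection, +0)
XZ@2: {A} ∪ {C} = {A,C} (union, +1)
EFHXZ@2: {T} ∪ {A,C} = {A,C,T} (union, +1)
FH@3: {T} ∩ {T} = {T} (intersection, +0)
EFH@3: {C} ∪ {T} = {C,T} (union, +1)
XZ@3: {G} ∪ {T} = {G,T} (union, +1)
EFHXZ@3: {C,T} ∩ {G,T} = {T} (intersection, +0)
FH@4: {C} ∪ {G} = {C,G} (union, +1)
EFH@4: {C} ∩ {C,G} = {C} (intersection, +0)
XZ@4: {T} ∪ {C} = {C,T} (union, +1)
EFHXZ@4: {C} ∩ {C,T} = {C} (intersection, +0)
FH@5: {C} ∩ {C} = {C} (intersection, +0)
EFH@5: {G} ∪ {C} = {C,G} (union, +1)
XZ@5: {C} ∪ {G} = {C,G} (union, +1)
EFHXZ@5: {C,G} ∩ {C,G} = {C,G} (intersection, +0)
FH@6: {A} ∪ {G} = {A,G} (union, +1)
EFH@6: {T} ∪ {A,G} = {A,G,T} (union, +1)
XZ@6: {C} ∪ {G} = {C,G} (union, +1)
EFHXZ@6: {A,G,T} ∩ {C,G} = {G} (intersection, +0)
per-site changes: [1, 2, 3, 2, 2, 2, 3]; total = 15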